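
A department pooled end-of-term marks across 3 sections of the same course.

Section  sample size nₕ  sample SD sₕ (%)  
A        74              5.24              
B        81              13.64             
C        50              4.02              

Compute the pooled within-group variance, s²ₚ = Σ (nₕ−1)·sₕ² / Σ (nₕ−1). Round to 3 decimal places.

87.526

A: (74−1)·5.24² = 73·27.4576 = 2004.4048
B: (81−1)·13.64² = 80·186.0496 = 14883.968
C: (50−1)·4.02² = 49·16.1604 = 791.8596
Numerator = 17680.2324; denominator = Σ(nₕ−1) = 202.
s²ₚ = 17680.2324/202 = 87.52590... → 87.526.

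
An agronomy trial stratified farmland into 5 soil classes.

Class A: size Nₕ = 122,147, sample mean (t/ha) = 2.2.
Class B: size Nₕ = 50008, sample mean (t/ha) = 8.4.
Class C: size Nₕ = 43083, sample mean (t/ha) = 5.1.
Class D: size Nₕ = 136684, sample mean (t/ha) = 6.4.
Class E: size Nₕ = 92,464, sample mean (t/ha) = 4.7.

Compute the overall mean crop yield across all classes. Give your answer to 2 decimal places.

4.99

x̄_st = (Σ Nₕx̄ₕ) / (Σ Nₕ) = (122147·2.2 + 50008·8.4 + 43083·5.1 + 136684·6.4 + 92464·4.7) / 444386
= 2217872.3 / 444386 = 4.9909... → 4.99.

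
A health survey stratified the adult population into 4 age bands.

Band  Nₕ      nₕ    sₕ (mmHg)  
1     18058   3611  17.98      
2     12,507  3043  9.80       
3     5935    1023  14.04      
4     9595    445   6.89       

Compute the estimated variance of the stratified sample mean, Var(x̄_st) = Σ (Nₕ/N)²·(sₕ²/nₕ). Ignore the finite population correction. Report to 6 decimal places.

0.023880

N = 46095; Wₕ = Nₕ/N.
band 1: (18058/46095)²·17.98²/3611 = 0.013739899
band 2: (12507/46095)²·9.80²/3043 = 0.002323533
band 3: (5935/46095)²·14.04²/1023 = 0.003194423
band 4: (9595/46095)²·6.89²/445 = 0.004622328
Sum = 0.023880183 → 0.023880.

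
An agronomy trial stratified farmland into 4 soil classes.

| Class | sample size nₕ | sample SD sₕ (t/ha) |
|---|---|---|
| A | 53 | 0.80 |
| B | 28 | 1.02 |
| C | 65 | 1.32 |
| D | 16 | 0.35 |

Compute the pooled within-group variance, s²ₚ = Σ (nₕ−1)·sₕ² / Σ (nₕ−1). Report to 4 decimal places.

1.1058

Degrees of freedom: 52 + 27 + 64 + 15 = 158.
Σ(nₕ−1)sₕ² = 52·0.64 + 27·1.0404 + 64·1.7424 + 15·0.1225 = 174.7219.
s²ₚ = 174.7219 / 158 = 1.105835... → 1.1058.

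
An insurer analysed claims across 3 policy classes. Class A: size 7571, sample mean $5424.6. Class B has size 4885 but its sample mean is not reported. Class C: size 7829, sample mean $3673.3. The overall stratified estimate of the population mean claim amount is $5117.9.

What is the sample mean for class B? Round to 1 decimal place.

6957.8

Σ Nₕx̄ₕ = N·μ, so 4885·x̄_B = 20285·5117.9 − (7571·5424.6 + 7829·3673.3).
= 103816601.5 − 69827912.3 = 33988689.2.
x̄_B = 33988689.2 / 4885 = 6957.766... → 6957.8.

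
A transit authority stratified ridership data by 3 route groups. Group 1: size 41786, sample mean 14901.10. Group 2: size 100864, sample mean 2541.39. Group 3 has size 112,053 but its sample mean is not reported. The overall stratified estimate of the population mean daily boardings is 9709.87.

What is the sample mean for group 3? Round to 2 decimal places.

14226.67

N = 41786 + 100864 + 112053 = 254703.
Overall total = μ·N = 9709.87·254703 = 2473133018.61.
Subtract the known strata: 41786·14901.10 + 100864·2541.39 = 878992125.56.
Remaining total for group 3: 2473133018.61 − 878992125.56 = 1594140893.05.
Divide by its size: 1594140893.05 / 112053 = 14226.6686... → 14226.67.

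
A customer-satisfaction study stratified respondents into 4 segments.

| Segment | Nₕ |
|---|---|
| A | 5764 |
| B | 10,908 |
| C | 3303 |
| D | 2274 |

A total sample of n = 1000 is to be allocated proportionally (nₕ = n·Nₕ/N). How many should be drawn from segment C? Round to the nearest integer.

148

N = 5764 + 10908 + 3303 + 2274 = 22249.
n_C = 1000·3303/22249 = 148.456... → 148.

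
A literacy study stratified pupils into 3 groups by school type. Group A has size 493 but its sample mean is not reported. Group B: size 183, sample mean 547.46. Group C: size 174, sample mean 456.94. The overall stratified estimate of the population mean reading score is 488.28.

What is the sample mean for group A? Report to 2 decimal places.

N = 493 + 183 + 174 = 850.
Overall total = μ·N = 488.28·850 = 415038.
Subtract the known strata: 183·547.46 + 174·456.94 = 179692.74.
Remaining total for group A: 415038 − 179692.74 = 235345.26.
Divide by its size: 235345.26 / 493 = 477.3738... → 477.37.

477.37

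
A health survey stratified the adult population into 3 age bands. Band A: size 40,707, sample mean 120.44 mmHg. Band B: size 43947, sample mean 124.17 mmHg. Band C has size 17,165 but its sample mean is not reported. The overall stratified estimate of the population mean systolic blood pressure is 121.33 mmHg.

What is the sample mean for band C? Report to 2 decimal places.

Σ Nₕx̄ₕ = N·μ, so 17165·x̄_C = 101819·121.33 − (40707·120.44 + 43947·124.17).
= 12353699.27 − 10359650.07 = 1994049.2.
x̄_C = 1994049.2 / 17165 = 116.1695... → 116.17.

116.17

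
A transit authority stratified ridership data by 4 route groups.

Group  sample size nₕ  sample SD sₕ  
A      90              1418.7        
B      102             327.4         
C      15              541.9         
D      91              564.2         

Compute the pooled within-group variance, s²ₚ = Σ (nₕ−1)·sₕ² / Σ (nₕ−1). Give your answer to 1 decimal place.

757542.7

Degrees of freedom: 89 + 101 + 14 + 90 = 294.
Σ(nₕ−1)sₕ² = 89·2012709.69 + 101·107190.76 + 14·293655.61 + 90·318321.64 = 222717555.31.
s²ₚ = 222717555.31 / 294 = 757542.705... → 757542.7.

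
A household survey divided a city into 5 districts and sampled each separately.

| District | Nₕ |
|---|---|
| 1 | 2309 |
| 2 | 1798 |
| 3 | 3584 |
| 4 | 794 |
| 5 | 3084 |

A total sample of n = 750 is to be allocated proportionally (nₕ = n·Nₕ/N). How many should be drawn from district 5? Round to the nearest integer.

Share of district 5 = 3084/11569 = 0.26657.
Allocate 750 × 0.26657 = 199.931... → 200.

200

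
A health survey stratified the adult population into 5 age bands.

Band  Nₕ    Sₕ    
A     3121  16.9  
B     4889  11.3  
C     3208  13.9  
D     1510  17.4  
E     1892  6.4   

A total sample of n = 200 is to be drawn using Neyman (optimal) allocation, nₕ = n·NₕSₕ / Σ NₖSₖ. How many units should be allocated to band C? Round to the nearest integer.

47

Σ NₕSₕ = 3121·16.9 + 4889·11.3 + 3208·13.9 + 1510·17.4 + 1892·6.4 = 190964.6.
Share for C: 44591.2/190964.6 = 0.23351.
n_C = 200 × 0.23351 = 46.701... → 47.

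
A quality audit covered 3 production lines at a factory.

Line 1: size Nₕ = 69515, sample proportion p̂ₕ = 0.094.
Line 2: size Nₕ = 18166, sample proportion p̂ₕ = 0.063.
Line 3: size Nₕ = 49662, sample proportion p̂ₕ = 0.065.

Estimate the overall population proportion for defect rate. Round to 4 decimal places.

Wₕ = Nₕ/N with N = 137343: 0.5061, 0.1323, 0.3616.
p̂_st = 0.5061·0.094 + 0.1323·0.063 + 0.3616·0.065 ≈ 0.079414... → 0.0794.

0.0794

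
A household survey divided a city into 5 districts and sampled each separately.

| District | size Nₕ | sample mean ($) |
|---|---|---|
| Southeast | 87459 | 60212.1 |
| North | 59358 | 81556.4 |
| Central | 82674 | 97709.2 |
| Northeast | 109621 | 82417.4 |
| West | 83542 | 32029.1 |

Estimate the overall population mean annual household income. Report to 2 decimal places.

70732.98

N = 87459 + 59358 + 82674 + 109621 + 83542 = 422654.
Overall mean = Σ (Nₕ/N)·x̄ₕ — weight by population share, not a simple average.
Σ Nₕx̄ₕ = 87459·60212.1 + 59358·81556.4 + 82674·97709.2 + 109621·82417.4 + 83542·32029.1 = 5266090053.9 + 4841024791.2 + 8078010400.8 + 9034677805.4 + 2675775072.2 = 29895578123.5.
Divide by N: 29895578123.5 / 422654 = 70732.9828... → 70732.98.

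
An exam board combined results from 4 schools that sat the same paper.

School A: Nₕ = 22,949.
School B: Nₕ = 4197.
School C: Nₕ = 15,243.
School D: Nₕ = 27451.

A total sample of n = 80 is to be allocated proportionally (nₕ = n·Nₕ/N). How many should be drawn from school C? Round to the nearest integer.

17

N = 22949 + 4197 + 15243 + 27451 = 69840.
n_C = 80·15243/69840 = 17.460... → 17.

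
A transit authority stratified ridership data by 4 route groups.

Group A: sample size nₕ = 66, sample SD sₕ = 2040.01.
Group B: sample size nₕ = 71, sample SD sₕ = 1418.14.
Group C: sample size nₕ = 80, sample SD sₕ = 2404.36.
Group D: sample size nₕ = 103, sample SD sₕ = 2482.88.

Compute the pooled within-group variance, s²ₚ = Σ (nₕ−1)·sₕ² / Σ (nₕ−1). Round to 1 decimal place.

Degrees of freedom: 65 + 70 + 79 + 102 = 316.
Σ(nₕ−1)sₕ² = 65·4161640.8001 + 70·2011121.0596 + 79·5780947.0096 + 102·6164693.0944 = 1496778635.5657.
s²ₚ = 1496778635.5657 / 316 = 4736641.252... → 4736641.3.

4736641.3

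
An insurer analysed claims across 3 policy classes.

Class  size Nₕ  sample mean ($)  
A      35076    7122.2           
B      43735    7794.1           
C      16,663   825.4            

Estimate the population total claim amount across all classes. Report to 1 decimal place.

A: 35076·7122.2 = 249818287.2
B: 43735·7794.1 = 340874963.5
C: 16663·825.4 = 13753640.2
τ̂ = Σ Nₕx̄ₕ = 604446890.9.

604446890.9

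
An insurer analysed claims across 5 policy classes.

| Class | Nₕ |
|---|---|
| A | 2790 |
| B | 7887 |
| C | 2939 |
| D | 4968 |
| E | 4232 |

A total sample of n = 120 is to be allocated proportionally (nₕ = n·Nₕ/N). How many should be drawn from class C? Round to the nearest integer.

15

Share of class C = 2939/22816 = 0.12881.
Allocate 120 × 0.12881 = 15.458... → 15.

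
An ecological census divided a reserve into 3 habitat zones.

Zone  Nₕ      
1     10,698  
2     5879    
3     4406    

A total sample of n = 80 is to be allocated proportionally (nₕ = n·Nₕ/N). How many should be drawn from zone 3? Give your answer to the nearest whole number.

17

Share of zone 3 = 4406/20983 = 0.20998.
Allocate 80 × 0.20998 = 16.798... → 17.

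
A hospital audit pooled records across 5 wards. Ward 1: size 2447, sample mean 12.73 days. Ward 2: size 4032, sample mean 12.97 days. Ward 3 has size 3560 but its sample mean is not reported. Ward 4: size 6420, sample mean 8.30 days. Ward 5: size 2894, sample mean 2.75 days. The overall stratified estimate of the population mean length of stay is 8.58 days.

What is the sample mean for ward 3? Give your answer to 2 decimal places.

N = 2447 + 4032 + 3560 + 6420 + 2894 = 19353.
Overall total = μ·N = 8.58·19353 = 166048.74.
Subtract the known strata: 2447·12.73 + 4032·12.97 + 6420·8.30 + 2894·2.75 = 144689.85.
Remaining total for ward 3: 166048.74 − 144689.85 = 21358.89.
Divide by its size: 21358.89 / 3560 = 5.9997... → 6.00.

6.00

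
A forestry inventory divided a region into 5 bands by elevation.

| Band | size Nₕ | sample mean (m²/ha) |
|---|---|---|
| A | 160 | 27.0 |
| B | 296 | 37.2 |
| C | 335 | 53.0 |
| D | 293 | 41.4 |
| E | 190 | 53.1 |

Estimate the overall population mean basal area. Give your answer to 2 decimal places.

N = 160 + 296 + 335 + 293 + 190 = 1274.
The stratified mean weights each stratum mean by its population share Nₕ/N.
Σ Nₕx̄ₕ = 160·27.0 + 296·37.2 + 335·53.0 + 293·41.4 + 190·53.1 = 4320 + 11011.2 + 17755 + 12130.2 + 10089 = 55305.4.
Divide by N: 55305.4 / 1274 = 43.4108... → 43.41.

43.41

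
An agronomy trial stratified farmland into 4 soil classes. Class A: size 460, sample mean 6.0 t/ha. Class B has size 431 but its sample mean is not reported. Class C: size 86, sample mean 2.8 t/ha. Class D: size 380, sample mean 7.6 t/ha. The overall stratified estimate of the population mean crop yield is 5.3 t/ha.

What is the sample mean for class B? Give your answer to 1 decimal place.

Σ Nₕx̄ₕ = N·μ, so 431·x̄_B = 1357·5.3 − (460·6.0 + 86·2.8 + 380·7.6).
= 7192.1 − 5888.8 = 1303.3.
x̄_B = 1303.3 / 431 = 3.024... → 3.0.

3.0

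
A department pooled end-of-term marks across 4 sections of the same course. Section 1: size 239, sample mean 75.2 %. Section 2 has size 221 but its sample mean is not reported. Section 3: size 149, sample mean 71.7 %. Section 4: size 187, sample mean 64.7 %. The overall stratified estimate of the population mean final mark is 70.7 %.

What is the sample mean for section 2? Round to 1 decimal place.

70.2

Σ Nₕx̄ₕ = N·μ, so 221·x̄_2 = 796·70.7 − (239·75.2 + 149·71.7 + 187·64.7).
= 56277.2 − 40755 = 15522.2.
x̄_2 = 15522.2 / 221 = 70.236... → 70.2.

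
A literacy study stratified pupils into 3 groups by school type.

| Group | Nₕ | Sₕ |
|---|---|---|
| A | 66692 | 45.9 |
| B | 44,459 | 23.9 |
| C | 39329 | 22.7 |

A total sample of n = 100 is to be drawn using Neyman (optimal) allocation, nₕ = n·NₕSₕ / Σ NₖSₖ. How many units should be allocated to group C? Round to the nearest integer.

A: NₕSₕ = 66692·45.9 = 3061162.8
B: NₕSₕ = 44459·23.9 = 1062570.1
C: NₕSₕ = 39329·22.7 = 892768.3
Σ NₕSₕ = 5016501.2.
n_C = 100·892768.3/5016501.2 = 17.797... → 18.

18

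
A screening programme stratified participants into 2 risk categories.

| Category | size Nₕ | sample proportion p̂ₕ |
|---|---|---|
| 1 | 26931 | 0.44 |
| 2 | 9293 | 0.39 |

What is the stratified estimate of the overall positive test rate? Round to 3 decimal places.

N = 26931 + 9293 = 36224.
Overall proportion = Σ (Nₕ/N)·p̂ₕ.
Σ Nₕp̂ₕ = 11849.64 + 3624.27 = 15473.91.
15473.91 / 36224 = 0.42717... → 0.427.

0.427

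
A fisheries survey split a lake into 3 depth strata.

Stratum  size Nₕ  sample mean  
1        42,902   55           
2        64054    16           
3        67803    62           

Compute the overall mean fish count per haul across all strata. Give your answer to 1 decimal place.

N = 42902 + 64054 + 67803 = 174759.
Weight each subgroup mean by Nₕ/N and sum.
Σ Nₕx̄ₕ = 42902·55 + 64054·16 + 67803·62 = 2359610 + 1024864 + 4203786 = 7588260.
Divide by N: 7588260 / 174759 = 43.421... → 43.4.

43.4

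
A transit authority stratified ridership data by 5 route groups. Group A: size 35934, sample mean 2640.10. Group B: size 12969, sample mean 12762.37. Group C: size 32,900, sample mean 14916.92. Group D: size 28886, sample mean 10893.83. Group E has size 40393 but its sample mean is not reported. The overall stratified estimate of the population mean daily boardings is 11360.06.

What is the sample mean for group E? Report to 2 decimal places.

N = 35934 + 12969 + 32900 + 28886 + 40393 = 151082.
Overall total = μ·N = 11360.06·151082 = 1716300584.92.
Subtract the known strata: 35934·2640.10 + 12969·12762.37 + 32900·14916.92 + 28886·10893.83 = 1065830371.31.
Remaining total for group E: 1716300584.92 − 1065830371.31 = 650470213.61.
Divide by its size: 650470213.61 / 40393 = 16103.5381... → 16103.54.

16103.54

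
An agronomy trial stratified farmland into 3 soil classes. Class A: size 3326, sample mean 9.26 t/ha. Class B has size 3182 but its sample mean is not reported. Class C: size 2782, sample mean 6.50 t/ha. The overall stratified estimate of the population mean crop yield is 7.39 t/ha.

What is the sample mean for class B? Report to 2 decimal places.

Σ Nₕx̄ₕ = N·μ, so 3182·x̄_B = 9290·7.39 − (3326·9.26 + 2782·6.50).
= 68653.1 − 48881.76 = 19771.34.
x̄_B = 19771.34 / 3182 = 6.2135... → 6.21.

6.21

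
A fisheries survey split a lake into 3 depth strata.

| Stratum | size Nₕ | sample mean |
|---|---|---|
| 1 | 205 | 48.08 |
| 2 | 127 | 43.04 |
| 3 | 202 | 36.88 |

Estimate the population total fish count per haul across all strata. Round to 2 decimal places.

22772.24

1: 205·48.08 = 9856.4
2: 127·43.04 = 5466.08
3: 202·36.88 = 7449.76
τ̂ = Σ Nₕx̄ₕ = 22772.24.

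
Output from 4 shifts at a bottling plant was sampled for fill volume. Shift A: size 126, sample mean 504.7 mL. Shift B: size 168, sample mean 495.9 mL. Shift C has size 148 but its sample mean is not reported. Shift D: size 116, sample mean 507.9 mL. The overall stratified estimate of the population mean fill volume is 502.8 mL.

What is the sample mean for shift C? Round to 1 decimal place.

Σ Nₕx̄ₕ = N·μ, so 148·x̄_C = 558·502.8 − (126·504.7 + 168·495.9 + 116·507.9).
= 280562.4 − 205819.8 = 74742.6.
x̄_C = 74742.6 / 148 = 505.018... → 505.0.

505.0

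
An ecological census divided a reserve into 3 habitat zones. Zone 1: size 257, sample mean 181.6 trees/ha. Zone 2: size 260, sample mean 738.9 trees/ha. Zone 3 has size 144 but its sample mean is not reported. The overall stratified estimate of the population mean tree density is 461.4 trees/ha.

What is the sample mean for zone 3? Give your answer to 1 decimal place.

N = 257 + 260 + 144 = 661.
Overall total = μ·N = 461.4·661 = 304985.4.
Subtract the known strata: 257·181.6 + 260·738.9 = 238785.2.
Remaining total for zone 3: 304985.4 − 238785.2 = 66200.2.
Divide by its size: 66200.2 / 144 = 459.724... → 459.7.

459.7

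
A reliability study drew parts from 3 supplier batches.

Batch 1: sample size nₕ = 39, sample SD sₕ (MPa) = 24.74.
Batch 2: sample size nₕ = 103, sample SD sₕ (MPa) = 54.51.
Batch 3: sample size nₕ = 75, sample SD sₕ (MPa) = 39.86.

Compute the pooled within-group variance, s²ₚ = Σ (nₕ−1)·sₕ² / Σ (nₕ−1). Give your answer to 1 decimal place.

2074.3

1: (39−1)·24.74² = 38·612.0676 = 23258.5688
2: (103−1)·54.51² = 102·2971.3401 = 303076.6902
3: (75−1)·39.86² = 74·1588.8196 = 117572.6504
Numerator = 443907.9094; denominator = Σ(nₕ−1) = 214.
s²ₚ = 443907.9094/214 = 2074.336... → 2074.3.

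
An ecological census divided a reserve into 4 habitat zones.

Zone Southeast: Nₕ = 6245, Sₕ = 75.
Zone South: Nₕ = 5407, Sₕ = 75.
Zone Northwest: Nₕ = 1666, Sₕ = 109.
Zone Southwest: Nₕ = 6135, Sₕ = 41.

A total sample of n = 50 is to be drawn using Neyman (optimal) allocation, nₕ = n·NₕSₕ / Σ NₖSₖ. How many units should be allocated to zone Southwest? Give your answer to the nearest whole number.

Southeast: NₕSₕ = 6245·75 = 468375
South: NₕSₕ = 5407·75 = 405525
Northwest: NₕSₕ = 1666·109 = 181594
Southwest: NₕSₕ = 6135·41 = 251535
Σ NₕSₕ = 1307029.
n_Southwest = 50·251535/1307029 = 9.622... → 10.

10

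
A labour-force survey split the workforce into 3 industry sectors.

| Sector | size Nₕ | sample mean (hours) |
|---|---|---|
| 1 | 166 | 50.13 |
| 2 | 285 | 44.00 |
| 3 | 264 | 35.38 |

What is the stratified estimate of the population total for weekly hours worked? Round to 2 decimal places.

Population total = Σ Nₕ·x̄ₕ (each stratum's size times its mean).
166·50.13 + 285·44.00 + 264·35.38 = 8321.58 + 12540 + 9340.32 = 30201.90.

30201.90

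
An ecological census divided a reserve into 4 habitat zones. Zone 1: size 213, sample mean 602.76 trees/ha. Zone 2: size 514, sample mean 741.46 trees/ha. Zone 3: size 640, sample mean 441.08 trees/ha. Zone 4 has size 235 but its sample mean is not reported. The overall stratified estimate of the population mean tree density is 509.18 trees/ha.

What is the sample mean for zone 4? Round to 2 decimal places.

N = 213 + 514 + 640 + 235 = 1602.
Overall total = μ·N = 509.18·1602 = 815706.36.
Subtract the known strata: 213·602.76 + 514·741.46 + 640·441.08 = 791789.52.
Remaining total for zone 4: 815706.36 − 791789.52 = 23916.84.
Divide by its size: 23916.84 / 235 = 101.7738... → 101.77.

101.77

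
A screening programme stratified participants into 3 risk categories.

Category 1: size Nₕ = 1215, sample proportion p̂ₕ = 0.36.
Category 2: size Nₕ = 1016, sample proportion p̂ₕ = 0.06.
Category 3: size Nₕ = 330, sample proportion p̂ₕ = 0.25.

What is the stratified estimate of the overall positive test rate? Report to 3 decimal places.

0.227

Wₕ = Nₕ/N with N = 2561: 0.4744, 0.3967, 0.1289.
p̂_st = 0.4744·0.36 + 0.3967·0.06 + 0.1289·0.25 ≈ 0.22681... → 0.227.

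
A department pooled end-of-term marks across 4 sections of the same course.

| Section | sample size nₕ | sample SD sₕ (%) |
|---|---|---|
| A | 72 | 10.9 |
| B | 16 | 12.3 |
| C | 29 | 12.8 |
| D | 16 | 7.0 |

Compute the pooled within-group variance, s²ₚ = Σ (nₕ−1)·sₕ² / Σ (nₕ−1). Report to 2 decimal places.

A: (72−1)·10.9² = 71·118.81 = 8435.51
B: (16−1)·12.3² = 15·151.29 = 2269.35
C: (29−1)·12.8² = 28·163.84 = 4587.52
D: (16−1)·7.0² = 15·49 = 735
Numerator = 16027.38; denominator = Σ(nₕ−1) = 129.
s²ₚ = 16027.38/129 = 124.2433... → 124.24.

124.24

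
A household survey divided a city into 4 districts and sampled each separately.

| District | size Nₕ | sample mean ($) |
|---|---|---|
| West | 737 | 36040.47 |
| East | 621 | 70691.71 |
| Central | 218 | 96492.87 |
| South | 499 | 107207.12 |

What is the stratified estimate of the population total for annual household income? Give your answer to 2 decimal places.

144993176.84

West: 737·36040.47 = 26561826.39
East: 621·70691.71 = 43899551.91
Central: 218·96492.87 = 21035445.66
South: 499·107207.12 = 53496352.88
τ̂ = Σ Nₕx̄ₕ = 144993176.84.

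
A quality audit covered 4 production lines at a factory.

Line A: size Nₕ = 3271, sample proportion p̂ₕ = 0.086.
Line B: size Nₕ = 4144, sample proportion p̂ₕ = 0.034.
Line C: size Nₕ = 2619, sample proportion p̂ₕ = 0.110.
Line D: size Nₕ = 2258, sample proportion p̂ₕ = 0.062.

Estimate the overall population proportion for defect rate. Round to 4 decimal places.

0.0692

Wₕ = Nₕ/N with N = 12292: 0.2661, 0.3371, 0.2131, 0.1837.
p̂_st = 0.2661·0.086 + 0.3371·0.034 + 0.2131·0.110 + 0.1837·0.062 ≈ 0.069174... → 0.0692.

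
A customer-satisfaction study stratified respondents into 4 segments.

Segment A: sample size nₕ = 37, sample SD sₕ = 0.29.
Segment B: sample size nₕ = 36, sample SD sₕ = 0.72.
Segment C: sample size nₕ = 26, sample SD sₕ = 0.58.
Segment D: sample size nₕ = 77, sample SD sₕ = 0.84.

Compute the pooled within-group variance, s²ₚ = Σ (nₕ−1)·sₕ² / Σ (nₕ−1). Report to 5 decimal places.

0.48376

A: (37−1)·0.29² = 36·0.0841 = 3.0276
B: (36−1)·0.72² = 35·0.5184 = 18.144
C: (26−1)·0.58² = 25·0.3364 = 8.41
D: (77−1)·0.84² = 76·0.7056 = 53.6256
Numerator = 83.2072; denominator = Σ(nₕ−1) = 172.
s²ₚ = 83.2072/172 = 0.4837628... → 0.48376.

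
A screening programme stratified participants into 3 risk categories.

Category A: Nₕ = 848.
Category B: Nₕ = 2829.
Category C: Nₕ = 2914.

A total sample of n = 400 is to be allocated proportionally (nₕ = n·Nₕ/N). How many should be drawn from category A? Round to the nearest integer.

Share of category A = 848/6591 = 0.12866.
Allocate 400 × 0.12866 = 51.464... → 51.

51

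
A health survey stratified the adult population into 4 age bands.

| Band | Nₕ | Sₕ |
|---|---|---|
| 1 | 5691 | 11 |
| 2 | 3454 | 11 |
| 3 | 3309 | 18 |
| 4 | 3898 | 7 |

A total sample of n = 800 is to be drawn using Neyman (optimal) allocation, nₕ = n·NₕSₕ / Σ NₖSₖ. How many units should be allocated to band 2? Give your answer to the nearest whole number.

1: NₕSₕ = 5691·11 = 62601
2: NₕSₕ = 3454·11 = 37994
3: NₕSₕ = 3309·18 = 59562
4: NₕSₕ = 3898·7 = 27286
Σ NₕSₕ = 187443.
n_2 = 800·37994/187443 = 162.157... → 162.

162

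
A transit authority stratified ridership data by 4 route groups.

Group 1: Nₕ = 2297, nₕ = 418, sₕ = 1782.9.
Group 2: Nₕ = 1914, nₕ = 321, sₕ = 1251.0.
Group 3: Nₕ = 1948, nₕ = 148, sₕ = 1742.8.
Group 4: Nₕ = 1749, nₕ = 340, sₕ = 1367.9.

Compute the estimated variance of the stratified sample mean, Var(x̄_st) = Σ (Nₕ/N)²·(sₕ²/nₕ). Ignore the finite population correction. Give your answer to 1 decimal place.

2441.7

N = 7908. Term for each stratum: Wₕ²sₕ²/nₕ.
Var(x̄_st) = 641.6030 + 285.6013 + 1245.3114 + 269.2006 = 2441.7163 → 2441.7.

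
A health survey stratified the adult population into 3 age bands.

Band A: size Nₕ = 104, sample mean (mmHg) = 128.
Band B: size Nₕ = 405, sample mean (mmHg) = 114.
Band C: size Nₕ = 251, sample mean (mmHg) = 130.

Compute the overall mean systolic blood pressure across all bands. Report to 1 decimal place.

121.2

N = 760; weights Wₕ = Nₕ/N = (0.1368, 0.5329, 0.3303).
x̄_st = Σ Wₕ·x̄ₕ = 0.1368·128 + 0.5329·114 + 0.3303·130 ≈ 121.2
→ 121.2.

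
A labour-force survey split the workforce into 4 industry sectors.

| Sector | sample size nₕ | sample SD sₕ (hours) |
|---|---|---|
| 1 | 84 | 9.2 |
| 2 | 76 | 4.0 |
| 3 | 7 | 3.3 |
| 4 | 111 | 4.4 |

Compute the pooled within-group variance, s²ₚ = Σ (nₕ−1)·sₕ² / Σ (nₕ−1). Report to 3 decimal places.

38.029

Degrees of freedom: 83 + 75 + 6 + 110 = 274.
Σ(nₕ−1)sₕ² = 83·84.64 + 75·16 + 6·10.89 + 110·19.36 = 10420.06.
s²ₚ = 10420.06 / 274 = 38.02942... → 38.029.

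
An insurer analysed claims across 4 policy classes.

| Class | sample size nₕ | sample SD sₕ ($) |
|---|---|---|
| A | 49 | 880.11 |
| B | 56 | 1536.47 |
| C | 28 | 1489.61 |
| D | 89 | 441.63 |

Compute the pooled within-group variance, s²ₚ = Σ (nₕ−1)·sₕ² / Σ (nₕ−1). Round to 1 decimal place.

A: (49−1)·880.11² = 48·774593.6121 = 37180493.3808
B: (56−1)·1536.47² = 55·2360740.0609 = 129840703.3495
C: (28−1)·1489.61² = 27·2218937.9521 = 59911324.7067
D: (89−1)·441.63² = 88·195037.0569 = 17163261.0072
Numerator = 244095782.4442; denominator = Σ(nₕ−1) = 218.
s²ₚ = 244095782.4442/218 = 1119705.424... → 1119705.4.

1119705.4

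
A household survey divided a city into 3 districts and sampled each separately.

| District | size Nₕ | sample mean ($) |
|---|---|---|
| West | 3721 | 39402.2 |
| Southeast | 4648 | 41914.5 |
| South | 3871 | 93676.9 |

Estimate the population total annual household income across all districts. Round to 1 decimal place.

Estimate total by summing Nₕ·x̄ₕ over strata.
3721·39402.2 + 4648·41914.5 + 3871·93676.9 = 146615586.2 + 194818596 + 362623279.9 = 704057462.1.

704057462.1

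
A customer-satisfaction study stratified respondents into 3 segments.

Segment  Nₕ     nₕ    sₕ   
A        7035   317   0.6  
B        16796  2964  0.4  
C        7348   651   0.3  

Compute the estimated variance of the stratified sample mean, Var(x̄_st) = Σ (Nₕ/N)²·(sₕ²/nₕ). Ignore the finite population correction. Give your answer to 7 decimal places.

0.0000812

N = 31179. Term for each stratum: Wₕ²sₕ²/nₕ.
Var(x̄_st) = 0.0000578159 + 0.0000156650 + 0.0000076785 = 0.0000811593 → 0.0000812.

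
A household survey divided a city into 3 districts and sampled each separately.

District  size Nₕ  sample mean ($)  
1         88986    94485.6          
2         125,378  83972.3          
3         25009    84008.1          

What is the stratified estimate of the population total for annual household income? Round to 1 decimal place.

1: 88986·94485.6 = 8407895601.6
2: 125378·83972.3 = 10528279029.4
3: 25009·84008.1 = 2100958572.9
τ̂ = Σ Nₕx̄ₕ = 21037133203.9.

21037133203.9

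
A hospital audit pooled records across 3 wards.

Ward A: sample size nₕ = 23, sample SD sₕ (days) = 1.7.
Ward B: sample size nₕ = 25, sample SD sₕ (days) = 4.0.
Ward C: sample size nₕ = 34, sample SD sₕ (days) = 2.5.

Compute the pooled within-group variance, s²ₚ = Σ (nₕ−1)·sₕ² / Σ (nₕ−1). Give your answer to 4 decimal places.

A: (23−1)·1.7² = 22·2.89 = 63.58
B: (25−1)·4.0² = 24·16 = 384
C: (34−1)·2.5² = 33·6.25 = 206.25
Numerator = 653.83; denominator = Σ(nₕ−1) = 79.
s²ₚ = 653.83/79 = 8.276329... → 8.2763.

8.2763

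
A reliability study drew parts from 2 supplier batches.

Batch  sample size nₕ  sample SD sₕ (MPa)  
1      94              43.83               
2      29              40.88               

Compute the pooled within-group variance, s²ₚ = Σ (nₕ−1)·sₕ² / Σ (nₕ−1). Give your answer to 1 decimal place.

Degrees of freedom: 93 + 28 = 121.
Σ(nₕ−1)sₕ² = 93·1921.0689 + 28·1671.1744 = 225452.2909.
s²ₚ = 225452.2909 / 121 = 1863.242... → 1863.2.

1863.2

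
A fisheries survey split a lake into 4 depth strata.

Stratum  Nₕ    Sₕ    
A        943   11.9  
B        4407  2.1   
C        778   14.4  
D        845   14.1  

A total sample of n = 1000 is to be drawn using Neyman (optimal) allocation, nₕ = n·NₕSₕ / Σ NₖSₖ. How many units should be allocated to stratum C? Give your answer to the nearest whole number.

Σ NₕSₕ = 943·11.9 + 4407·2.1 + 778·14.4 + 845·14.1 = 43594.1.
Share for C: 11203.2/43594.1 = 0.25699.
n_C = 1000 × 0.25699 = 256.989... → 257.

257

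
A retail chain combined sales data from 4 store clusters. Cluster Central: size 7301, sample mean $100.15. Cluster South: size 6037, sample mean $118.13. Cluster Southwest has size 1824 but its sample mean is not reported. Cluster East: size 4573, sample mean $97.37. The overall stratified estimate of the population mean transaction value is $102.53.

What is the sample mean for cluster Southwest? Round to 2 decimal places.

N = 7301 + 6037 + 1824 + 4573 = 19735.
Overall total = μ·N = 102.53·19735 = 2023429.55.
Subtract the known strata: 7301·100.15 + 6037·118.13 + 4573·97.37 = 1889618.97.
Remaining total for cluster Southwest: 2023429.55 − 1889618.97 = 133810.58.
Divide by its size: 133810.58 / 1824 = 73.3611... → 73.36.

73.36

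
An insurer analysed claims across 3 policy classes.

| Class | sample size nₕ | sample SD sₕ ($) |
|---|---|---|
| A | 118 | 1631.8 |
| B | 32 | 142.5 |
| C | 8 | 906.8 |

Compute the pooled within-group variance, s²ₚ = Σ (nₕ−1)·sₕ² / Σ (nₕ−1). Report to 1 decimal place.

Degrees of freedom: 117 + 31 + 7 = 155.
Σ(nₕ−1)sₕ² = 117·2662771.24 + 31·20306.25 + 7·822286.24 = 317929732.51.
s²ₚ = 317929732.51 / 155 = 2051159.565... → 2051159.6.

2051159.6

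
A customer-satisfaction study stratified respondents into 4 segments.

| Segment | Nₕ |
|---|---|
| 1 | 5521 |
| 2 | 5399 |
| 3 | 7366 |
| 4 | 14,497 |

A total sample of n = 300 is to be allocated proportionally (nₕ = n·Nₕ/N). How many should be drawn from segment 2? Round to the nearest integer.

N = 5521 + 5399 + 7366 + 14497 = 32783.
n_2 = 300·5399/32783 = 49.407... → 49.

49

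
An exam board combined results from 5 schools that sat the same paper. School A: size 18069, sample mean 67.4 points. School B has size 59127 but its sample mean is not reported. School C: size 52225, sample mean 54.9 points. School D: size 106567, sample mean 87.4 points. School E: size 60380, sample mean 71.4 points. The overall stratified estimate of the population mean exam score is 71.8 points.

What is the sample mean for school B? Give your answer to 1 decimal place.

60.4

N = 18069 + 59127 + 52225 + 106567 + 60380 = 296368.
Overall total = μ·N = 71.8·296368 = 21279222.4.
Subtract the known strata: 18069·67.4 + 52225·54.9 + 106567·87.4 + 60380·71.4 = 17710090.9.
Remaining total for school B: 21279222.4 − 17710090.9 = 3569131.5.
Divide by its size: 3569131.5 / 59127 = 60.364... → 60.4.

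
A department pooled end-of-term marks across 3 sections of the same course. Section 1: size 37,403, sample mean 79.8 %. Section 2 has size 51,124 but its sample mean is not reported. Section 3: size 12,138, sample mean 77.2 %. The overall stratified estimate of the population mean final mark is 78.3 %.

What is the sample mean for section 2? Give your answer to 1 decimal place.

N = 37403 + 51124 + 12138 = 100665.
Overall total = μ·N = 78.3·100665 = 7882069.5.
Subtract the known strata: 37403·79.8 + 12138·77.2 = 3921813.
Remaining total for section 2: 7882069.5 − 3921813 = 3960256.5.
Divide by its size: 3960256.5 / 51124 = 77.464... → 77.5.

77.5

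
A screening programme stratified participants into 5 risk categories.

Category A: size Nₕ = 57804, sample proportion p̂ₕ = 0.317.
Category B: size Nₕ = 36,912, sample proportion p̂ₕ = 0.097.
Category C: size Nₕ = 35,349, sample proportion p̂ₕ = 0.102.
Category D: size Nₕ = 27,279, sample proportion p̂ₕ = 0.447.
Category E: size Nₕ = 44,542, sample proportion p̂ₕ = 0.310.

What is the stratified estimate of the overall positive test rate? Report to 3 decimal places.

0.255

N = 57804 + 36912 + 35349 + 27279 + 44542 = 201886.
Overall proportion = Σ (Nₕ/N)·p̂ₕ.
Σ Nₕp̂ₕ = 18323.868 + 3580.464 + 3605.598 + 12193.713 + 13808.02 = 51511.663.
51511.663 / 201886 = 0.25515... → 0.255.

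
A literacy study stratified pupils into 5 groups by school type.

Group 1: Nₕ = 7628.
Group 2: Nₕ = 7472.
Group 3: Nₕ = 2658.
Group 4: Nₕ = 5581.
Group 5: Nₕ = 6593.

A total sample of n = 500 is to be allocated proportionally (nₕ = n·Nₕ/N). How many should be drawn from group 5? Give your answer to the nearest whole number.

Share of group 5 = 6593/29932 = 0.22027.
Allocate 500 × 0.22027 = 110.133... → 110.

110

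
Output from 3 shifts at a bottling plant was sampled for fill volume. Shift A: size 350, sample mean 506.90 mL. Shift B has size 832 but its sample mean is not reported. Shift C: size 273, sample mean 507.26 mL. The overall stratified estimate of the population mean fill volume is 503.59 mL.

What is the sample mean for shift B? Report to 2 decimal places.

Σ Nₕx̄ₕ = N·μ, so 832·x̄_B = 1455·503.59 − (350·506.90 + 273·507.26).
= 732723.45 − 315896.98 = 416826.47.
x̄_B = 416826.47 / 832 = 500.9934... → 500.99.

500.99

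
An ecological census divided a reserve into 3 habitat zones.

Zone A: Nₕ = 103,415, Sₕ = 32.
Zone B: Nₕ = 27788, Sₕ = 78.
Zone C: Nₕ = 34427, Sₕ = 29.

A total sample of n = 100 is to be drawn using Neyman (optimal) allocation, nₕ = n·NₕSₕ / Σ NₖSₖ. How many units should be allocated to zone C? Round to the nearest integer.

15

Σ NₕSₕ = 103415·32 + 27788·78 + 34427·29 = 6475127.
Share for C: 998383/6475127 = 0.15419.
n_C = 100 × 0.15419 = 15.419... → 15.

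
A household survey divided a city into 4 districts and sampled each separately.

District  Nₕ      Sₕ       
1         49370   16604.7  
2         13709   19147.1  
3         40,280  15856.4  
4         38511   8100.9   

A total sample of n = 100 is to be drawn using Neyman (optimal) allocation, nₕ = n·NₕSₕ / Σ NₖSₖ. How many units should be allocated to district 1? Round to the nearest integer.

Σ NₕSₕ = 49370·16604.7 + 13709·19147.1 + 40280·15856.4 + 38511·8100.9 = 2032931184.8.
Share for 1: 819774039/2032931184.8 = 0.40325.
n_1 = 100 × 0.40325 = 40.325... → 40.

40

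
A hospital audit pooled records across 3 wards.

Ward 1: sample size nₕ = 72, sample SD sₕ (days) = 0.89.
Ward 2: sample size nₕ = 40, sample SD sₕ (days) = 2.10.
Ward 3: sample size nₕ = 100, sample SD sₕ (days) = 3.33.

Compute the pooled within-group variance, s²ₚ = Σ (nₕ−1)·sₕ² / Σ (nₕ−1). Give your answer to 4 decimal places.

6.3446

1: (72−1)·0.89² = 71·0.7921 = 56.2391
2: (40−1)·2.10² = 39·4.41 = 171.99
3: (100−1)·3.33² = 99·11.0889 = 1097.8011
Numerator = 1326.0302; denominator = Σ(nₕ−1) = 209.
s²ₚ = 1326.0302/209 = 6.344642... → 6.3446.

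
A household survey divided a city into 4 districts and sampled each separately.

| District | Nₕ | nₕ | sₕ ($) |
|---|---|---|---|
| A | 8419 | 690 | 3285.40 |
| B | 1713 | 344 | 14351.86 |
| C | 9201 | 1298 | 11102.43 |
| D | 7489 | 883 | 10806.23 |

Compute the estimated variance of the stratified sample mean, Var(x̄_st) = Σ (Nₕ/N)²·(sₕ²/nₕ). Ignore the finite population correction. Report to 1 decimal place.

25468.4

N = 26822. Term for each stratum: Wₕ²sₕ²/nₕ.
Var(x̄_st) = 1541.2253 + 2442.2513 + 11175.0414 + 10309.8668 = 25468.3847 → 25468.4.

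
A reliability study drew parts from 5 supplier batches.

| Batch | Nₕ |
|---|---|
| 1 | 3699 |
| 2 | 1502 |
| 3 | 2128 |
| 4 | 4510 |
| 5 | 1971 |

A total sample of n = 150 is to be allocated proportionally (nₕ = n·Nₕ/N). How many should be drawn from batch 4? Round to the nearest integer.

49

N = 3699 + 1502 + 2128 + 4510 + 1971 = 13810.
n_4 = 150·4510/13810 = 48.986... → 49.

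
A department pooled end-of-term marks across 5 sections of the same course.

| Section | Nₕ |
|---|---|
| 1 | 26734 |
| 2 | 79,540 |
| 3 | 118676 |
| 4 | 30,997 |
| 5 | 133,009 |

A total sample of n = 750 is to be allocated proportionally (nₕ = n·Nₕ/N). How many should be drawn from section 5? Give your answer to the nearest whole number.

256

Share of section 5 = 133009/388956 = 0.34196.
Allocate 750 × 0.34196 = 256.473... → 256.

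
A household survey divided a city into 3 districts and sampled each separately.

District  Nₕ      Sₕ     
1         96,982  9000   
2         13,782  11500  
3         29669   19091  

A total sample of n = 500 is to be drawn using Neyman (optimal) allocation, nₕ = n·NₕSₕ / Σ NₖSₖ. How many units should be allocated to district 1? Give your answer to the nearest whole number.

273

Σ NₕSₕ = 96982·9000 + 13782·11500 + 29669·19091 = 1597741879.
Share for 1: 872838000/1597741879 = 0.54629.
n_1 = 500 × 0.54629 = 273.147... → 273.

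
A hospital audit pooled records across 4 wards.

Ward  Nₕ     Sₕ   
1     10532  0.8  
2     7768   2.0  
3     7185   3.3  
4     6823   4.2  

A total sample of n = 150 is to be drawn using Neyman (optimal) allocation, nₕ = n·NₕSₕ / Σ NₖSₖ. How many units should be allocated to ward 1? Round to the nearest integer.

Σ NₕSₕ = 10532·0.8 + 7768·2.0 + 7185·3.3 + 6823·4.2 = 76328.7.
Share for 1: 8425.6/76328.7 = 0.11039.
n_1 = 150 × 0.11039 = 16.558... → 17.

17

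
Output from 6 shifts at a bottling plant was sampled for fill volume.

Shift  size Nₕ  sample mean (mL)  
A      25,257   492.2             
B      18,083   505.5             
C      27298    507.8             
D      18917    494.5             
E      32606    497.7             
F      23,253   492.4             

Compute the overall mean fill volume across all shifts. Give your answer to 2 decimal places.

498.35

x̄_st = (Σ Nₕx̄ₕ) / (Σ Nₕ) = (25257·492.2 + 18083·505.5 + 27298·507.8 + 18917·494.5 + 32606·497.7 + 23253·492.4) / 145414
= 72466616.2 / 145414 = 498.3469... → 498.35.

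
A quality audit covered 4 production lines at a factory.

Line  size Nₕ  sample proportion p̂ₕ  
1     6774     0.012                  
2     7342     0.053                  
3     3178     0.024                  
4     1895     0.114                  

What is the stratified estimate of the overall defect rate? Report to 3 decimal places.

0.040

Wₕ = Nₕ/N with N = 19189: 0.3530, 0.3826, 0.1656, 0.0988.
p̂_st = 0.3530·0.012 + 0.3826·0.053 + 0.1656·0.024 + 0.0988·0.114 ≈ 0.03975... → 0.040.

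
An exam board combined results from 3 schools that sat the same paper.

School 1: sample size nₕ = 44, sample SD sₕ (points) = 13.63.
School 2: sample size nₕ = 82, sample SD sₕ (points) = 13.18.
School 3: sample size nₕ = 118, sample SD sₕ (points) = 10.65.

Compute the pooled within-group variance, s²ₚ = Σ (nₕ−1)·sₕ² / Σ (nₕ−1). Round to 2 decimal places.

146.60

Degrees of freedom: 43 + 81 + 117 = 241.
Σ(nₕ−1)sₕ² = 43·185.7769 + 81·173.7124 + 117·113.4225 = 35329.5436.
s²ₚ = 35329.5436 / 241 = 146.5956... → 146.60.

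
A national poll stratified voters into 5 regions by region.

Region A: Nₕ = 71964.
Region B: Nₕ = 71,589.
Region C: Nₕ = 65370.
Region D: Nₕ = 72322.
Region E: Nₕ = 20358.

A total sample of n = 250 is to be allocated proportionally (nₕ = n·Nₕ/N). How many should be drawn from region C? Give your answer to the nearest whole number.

N = 71964 + 71589 + 65370 + 72322 + 20358 = 301603.
n_C = 250·65370/301603 = 54.185... → 54.

54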